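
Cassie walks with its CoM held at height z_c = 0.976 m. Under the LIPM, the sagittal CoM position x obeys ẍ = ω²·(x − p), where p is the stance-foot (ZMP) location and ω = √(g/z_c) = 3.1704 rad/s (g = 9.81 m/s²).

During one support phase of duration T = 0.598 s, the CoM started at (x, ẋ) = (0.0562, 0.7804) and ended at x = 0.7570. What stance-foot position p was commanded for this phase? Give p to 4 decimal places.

ωT = 3.1704·0.598 = 1.895899; cosh(ωT) = 3.404358, sinh(ωT) = 3.254175
x(T) = p + (x₀−p)·cosh(ωT) + (ẋ₀/ω)·sinh(ωT) ⇒ p·(1 − cosh) = x(T) − x₀·cosh − (ẋ₀/ω)·sinh
numerator   = 0.7570 − (0.0562)·3.404358 − (0.7804/3.1704)·3.254175 = -0.235346
denominator = 1 − 3.404358 = -2.404358
p = -0.235346 / -2.404358 = 0.0979

p = 0.0979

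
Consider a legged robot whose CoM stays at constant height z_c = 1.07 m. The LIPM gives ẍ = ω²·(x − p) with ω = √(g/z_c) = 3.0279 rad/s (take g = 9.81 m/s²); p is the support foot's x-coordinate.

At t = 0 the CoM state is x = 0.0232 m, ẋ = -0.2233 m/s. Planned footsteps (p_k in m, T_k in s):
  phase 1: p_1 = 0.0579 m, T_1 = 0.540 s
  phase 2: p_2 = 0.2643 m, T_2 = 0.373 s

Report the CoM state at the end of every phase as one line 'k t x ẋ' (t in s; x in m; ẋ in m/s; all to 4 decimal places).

1 0.5400 -0.2165 -0.8538
2 0.9130 -0.9477 -3.4752

phase 1: p=0.0579, T=0.540, ωT=1.635066, cosh=2.662368, sinh=2.467429; start (x,ẋ)=(0.023200, -0.223300) → end (x,ẋ)=(-0.216451, -0.853755)
phase 2: p=0.2643, T=0.373, ωT=1.129407, cosh=1.708523, sinh=1.385298; start (x,ẋ)=(-0.216451, -0.853755) → end (x,ẋ)=(-0.947676, -3.475189)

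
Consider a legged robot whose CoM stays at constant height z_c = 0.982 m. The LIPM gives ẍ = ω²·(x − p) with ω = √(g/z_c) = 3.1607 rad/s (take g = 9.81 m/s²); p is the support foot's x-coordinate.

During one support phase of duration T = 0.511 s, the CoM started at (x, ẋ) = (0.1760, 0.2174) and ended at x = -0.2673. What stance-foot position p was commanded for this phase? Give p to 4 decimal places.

p = 0.5536

ωT = 3.1607·0.511 = 1.615118; cosh(ωT) = 2.613674, sinh(ωT) = 2.414806
x(T) = p + (x₀−p)·cosh(ωT) + (ẋ₀/ω)·sinh(ωT) ⇒ p·(1 − cosh) = x(T) − x₀·cosh − (ẋ₀/ω)·sinh
numerator   = -0.2673 − (0.1760)·2.613674 − (0.2174/3.1607)·2.414806 = -0.893402
denominator = 1 − 2.613674 = -1.613674
p = -0.893402 / -1.613674 = 0.5536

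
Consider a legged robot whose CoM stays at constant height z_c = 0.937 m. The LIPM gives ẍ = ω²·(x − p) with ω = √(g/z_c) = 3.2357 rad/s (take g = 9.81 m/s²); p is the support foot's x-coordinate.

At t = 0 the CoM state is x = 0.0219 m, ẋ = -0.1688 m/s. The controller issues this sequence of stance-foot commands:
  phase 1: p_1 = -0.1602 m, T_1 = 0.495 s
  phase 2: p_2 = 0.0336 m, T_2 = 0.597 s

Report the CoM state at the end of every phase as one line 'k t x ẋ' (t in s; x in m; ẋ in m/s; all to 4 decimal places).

1 0.4950 0.1857 0.9665
2 1.0920 1.5787 5.0681

phase 1: p=-0.1602, T=0.495, ωT=1.601671, cosh=2.581439, sinh=2.379880; start (x,ẋ)=(0.021900, -0.168800) → end (x,ẋ)=(0.185726, 0.966528)
phase 2: p=0.0336, T=0.597, ωT=1.931713, cosh=3.523111, sinh=3.378211; start (x,ẋ)=(0.185726, 0.966528) → end (x,ẋ)=(1.578655, 5.068061)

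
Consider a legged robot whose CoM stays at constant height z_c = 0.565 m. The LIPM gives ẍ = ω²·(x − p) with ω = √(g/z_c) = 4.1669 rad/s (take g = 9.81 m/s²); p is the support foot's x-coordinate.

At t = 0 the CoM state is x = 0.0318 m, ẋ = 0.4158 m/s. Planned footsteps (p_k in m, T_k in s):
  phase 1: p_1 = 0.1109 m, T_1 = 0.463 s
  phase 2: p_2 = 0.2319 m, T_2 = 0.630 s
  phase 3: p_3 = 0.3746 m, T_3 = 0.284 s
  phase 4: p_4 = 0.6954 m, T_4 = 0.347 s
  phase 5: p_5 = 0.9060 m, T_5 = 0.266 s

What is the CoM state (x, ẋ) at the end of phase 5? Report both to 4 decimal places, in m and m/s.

phase 1: p=0.1109, T=0.463, ωT=1.929275, cosh=3.514884, sinh=3.369631; start (x,ẋ)=(0.031800, 0.415800) → end (x,ẋ)=(0.169116, 0.350853)
phase 2: p=0.2319, T=0.630, ωT=2.625147, cosh=6.939516, sinh=6.867087; start (x,ẋ)=(0.169116, 0.350853) → end (x,ẋ)=(0.374418, 0.638217)
phase 3: p=0.3746, T=0.284, ωT=1.183400, cosh=1.785846, sinh=1.479610; start (x,ẋ)=(0.374418, 0.638217) → end (x,ẋ)=(0.600896, 1.138633)
phase 4: p=0.6954, T=0.347, ωT=1.445914, cosh=2.240631, sinh=2.005101; start (x,ẋ)=(0.600896, 1.138633) → end (x,ẋ)=(1.031559, 1.761674)
phase 5: p=0.9060, T=0.266, ωT=1.108395, cosh=1.679791, sinh=1.349703; start (x,ẋ)=(1.031559, 1.761674) → end (x,ẋ)=(1.687538, 3.665398)

x = 1.6875, ẋ = 3.6654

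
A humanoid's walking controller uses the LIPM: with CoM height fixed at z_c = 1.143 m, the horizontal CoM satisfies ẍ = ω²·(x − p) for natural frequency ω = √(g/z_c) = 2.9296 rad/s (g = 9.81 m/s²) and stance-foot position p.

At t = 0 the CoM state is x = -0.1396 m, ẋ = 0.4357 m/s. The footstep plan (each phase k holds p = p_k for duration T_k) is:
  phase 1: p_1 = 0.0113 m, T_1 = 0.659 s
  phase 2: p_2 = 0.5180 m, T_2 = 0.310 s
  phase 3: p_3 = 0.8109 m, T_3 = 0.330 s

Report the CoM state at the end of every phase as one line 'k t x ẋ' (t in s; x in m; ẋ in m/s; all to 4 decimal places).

phase 1: p=0.0113, T=0.659, ωT=1.930606, cosh=3.519375, sinh=3.374315; start (x,ẋ)=(-0.139600, 0.435700) → end (x,ẋ)=(-0.017934, 0.041686)
phase 2: p=0.5180, T=0.310, ωT=0.908176, cosh=1.441527, sinh=1.038268; start (x,ẋ)=(-0.017934, 0.041686) → end (x,ẋ)=(-0.239790, -1.570065)
phase 3: p=0.8109, T=0.330, ωT=0.966768, cosh=1.504871, sinh=1.124561; start (x,ẋ)=(-0.239790, -1.570065) → end (x,ẋ)=(-1.372941, -5.824259)

1 0.6590 -0.0179 0.0417
2 0.9690 -0.2398 -1.5701
3 1.2990 -1.3729 -5.8243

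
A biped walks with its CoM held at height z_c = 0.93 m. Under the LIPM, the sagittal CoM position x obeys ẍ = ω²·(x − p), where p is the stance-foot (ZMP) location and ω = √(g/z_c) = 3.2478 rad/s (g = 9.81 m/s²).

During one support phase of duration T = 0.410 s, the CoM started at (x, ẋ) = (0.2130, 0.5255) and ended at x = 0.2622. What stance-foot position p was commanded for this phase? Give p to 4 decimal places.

p = 0.4429

ωT = 3.2478·0.410 = 1.331598; cosh(ωT) = 2.025573, sinh(ωT) = 1.761518
x(T) = p + (x₀−p)·cosh(ωT) + (ẋ₀/ω)·sinh(ωT) ⇒ p·(1 − cosh) = x(T) − x₀·cosh − (ẋ₀/ω)·sinh
numerator   = 0.2622 − (0.2130)·2.025573 − (0.5255/3.2478)·1.761518 = -0.454264
denominator = 1 − 2.025573 = -1.025573
p = -0.454264 / -1.025573 = 0.4429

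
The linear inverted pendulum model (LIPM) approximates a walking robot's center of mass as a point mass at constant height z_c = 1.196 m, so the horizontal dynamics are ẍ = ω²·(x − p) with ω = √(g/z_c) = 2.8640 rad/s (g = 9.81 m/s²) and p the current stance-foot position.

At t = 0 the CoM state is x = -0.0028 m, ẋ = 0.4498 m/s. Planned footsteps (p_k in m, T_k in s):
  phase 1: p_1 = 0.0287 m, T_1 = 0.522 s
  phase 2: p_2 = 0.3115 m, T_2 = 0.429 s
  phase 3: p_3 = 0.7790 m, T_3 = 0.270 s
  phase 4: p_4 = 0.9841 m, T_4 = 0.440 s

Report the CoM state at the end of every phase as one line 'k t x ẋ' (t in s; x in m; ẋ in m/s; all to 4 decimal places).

phase 1: p=0.0287, T=0.522, ωT=1.495008, cosh=2.341810, sinh=2.117563; start (x,ẋ)=(-0.002800, 0.449800) → end (x,ẋ)=(0.287503, 0.862308)
phase 2: p=0.3115, T=0.429, ωT=1.228656, cosh=1.854660, sinh=1.561974; start (x,ẋ)=(0.287503, 0.862308) → end (x,ẋ)=(0.737281, 1.491936)
phase 3: p=0.7790, T=0.270, ωT=0.773280, cosh=1.314179, sinh=0.852683; start (x,ẋ)=(0.737281, 1.491936) → end (x,ẋ)=(1.168359, 1.858790)
phase 4: p=0.9841, T=0.440, ωT=1.260160, cosh=1.904797, sinh=1.621188; start (x,ẋ)=(1.168359, 1.858790) → end (x,ẋ)=(2.387257, 4.396147)

1 0.5220 0.2875 0.8623
2 0.9510 0.7373 1.4919
3 1.2210 1.1684 1.8588
4 1.6610 2.3873 4.3961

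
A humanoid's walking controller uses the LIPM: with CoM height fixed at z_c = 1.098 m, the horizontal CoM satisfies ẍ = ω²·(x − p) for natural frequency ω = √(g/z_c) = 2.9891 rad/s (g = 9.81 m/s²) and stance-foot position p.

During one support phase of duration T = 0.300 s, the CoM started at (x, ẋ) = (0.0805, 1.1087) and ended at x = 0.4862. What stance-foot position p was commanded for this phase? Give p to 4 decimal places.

ωT = 2.9891·0.300 = 0.896730; cosh(ωT) = 1.429737, sinh(ωT) = 1.021836
x(T) = p + (x₀−p)·cosh(ωT) + (ẋ₀/ω)·sinh(ωT) ⇒ p·(1 − cosh) = x(T) − x₀·cosh − (ẋ₀/ω)·sinh
numerator   = 0.4862 − (0.0805)·1.429737 − (1.1087/2.9891)·1.021836 = -0.007907
denominator = 1 − 1.429737 = -0.429737
p = -0.007907 / -0.429737 = 0.0184

p = 0.0184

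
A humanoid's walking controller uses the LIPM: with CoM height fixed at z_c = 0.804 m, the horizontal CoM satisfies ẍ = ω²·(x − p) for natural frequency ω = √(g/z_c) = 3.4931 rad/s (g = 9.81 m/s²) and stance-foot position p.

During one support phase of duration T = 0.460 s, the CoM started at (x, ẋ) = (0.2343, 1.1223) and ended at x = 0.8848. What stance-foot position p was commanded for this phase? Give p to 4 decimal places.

p = 0.3086

ωT = 3.4931·0.460 = 1.606826; cosh(ωT) = 2.593740, sinh(ωT) = 2.393217
x(T) = p + (x₀−p)·cosh(ωT) + (ẋ₀/ω)·sinh(ωT) ⇒ p·(1 − cosh) = x(T) − x₀·cosh − (ẋ₀/ω)·sinh
numerator   = 0.8848 − (0.2343)·2.593740 − (1.1223/3.4931)·2.393217 = -0.491831
denominator = 1 − 2.593740 = -1.593740
p = -0.491831 / -1.593740 = 0.3086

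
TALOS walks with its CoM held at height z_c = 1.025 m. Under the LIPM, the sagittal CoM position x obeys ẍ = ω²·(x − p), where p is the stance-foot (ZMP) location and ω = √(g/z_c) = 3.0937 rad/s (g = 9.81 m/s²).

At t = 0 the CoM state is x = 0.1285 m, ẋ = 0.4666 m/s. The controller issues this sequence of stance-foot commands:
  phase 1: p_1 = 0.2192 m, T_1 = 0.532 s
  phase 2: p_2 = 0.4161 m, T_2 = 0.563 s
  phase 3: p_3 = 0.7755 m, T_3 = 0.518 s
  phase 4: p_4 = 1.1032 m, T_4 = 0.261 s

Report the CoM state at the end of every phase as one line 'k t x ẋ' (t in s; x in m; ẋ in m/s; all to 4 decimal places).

phase 1: p=0.2192, T=0.532, ωT=1.645848, cosh=2.689128, sinh=2.496279; start (x,ẋ)=(0.128500, 0.466600) → end (x,ẋ)=(0.351792, 0.554295)
phase 2: p=0.4161, T=0.563, ωT=1.741753, cosh=2.941277, sinh=2.766064; start (x,ẋ)=(0.351792, 0.554295) → end (x,ẋ)=(0.722543, 1.080022)
phase 3: p=0.7755, T=0.518, ωT=1.602537, cosh=2.583499, sinh=2.382114; start (x,ẋ)=(0.722543, 1.080022) → end (x,ẋ)=(1.470292, 2.399971)
phase 4: p=1.1032, T=0.261, ωT=0.807456, cosh=1.344094, sinh=0.898102; start (x,ẋ)=(1.470292, 2.399971) → end (x,ẋ)=(2.293318, 4.245735)

1 0.5320 0.3518 0.5543
2 1.0950 0.7225 1.0800
3 1.6130 1.4703 2.4000
4 1.8740 2.2933 4.2457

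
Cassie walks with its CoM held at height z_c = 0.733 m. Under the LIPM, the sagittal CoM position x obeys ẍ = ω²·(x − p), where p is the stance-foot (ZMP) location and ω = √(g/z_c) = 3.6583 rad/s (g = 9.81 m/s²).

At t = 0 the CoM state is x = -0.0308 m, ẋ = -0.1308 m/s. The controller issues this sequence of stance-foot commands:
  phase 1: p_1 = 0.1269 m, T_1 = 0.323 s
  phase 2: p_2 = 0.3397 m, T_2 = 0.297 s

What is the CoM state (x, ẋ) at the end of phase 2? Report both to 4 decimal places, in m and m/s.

x = -0.9524, ẋ = -4.4181

phase 1: p=0.1269, T=0.323, ωT=1.181631, cosh=1.783232, sinh=1.476454; start (x,ẋ)=(-0.030800, -0.130800) → end (x,ẋ)=(-0.207105, -1.085034)
phase 2: p=0.3397, T=0.297, ωT=1.086515, cosh=1.650659, sinh=1.313268; start (x,ẋ)=(-0.207105, -1.085034) → end (x,ẋ)=(-0.952398, -4.418053)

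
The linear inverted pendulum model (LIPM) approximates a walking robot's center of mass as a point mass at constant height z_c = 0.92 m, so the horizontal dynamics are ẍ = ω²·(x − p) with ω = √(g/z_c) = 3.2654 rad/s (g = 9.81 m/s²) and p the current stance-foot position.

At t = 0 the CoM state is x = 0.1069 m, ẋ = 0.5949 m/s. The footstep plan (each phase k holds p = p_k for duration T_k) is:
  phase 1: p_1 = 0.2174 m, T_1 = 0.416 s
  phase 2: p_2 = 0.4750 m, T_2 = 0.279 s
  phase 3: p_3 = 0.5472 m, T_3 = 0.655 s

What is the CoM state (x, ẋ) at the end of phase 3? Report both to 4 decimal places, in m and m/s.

phase 1: p=0.2174, T=0.416, ωT=1.358406, cosh=2.073530, sinh=1.816460; start (x,ẋ)=(0.106900, 0.594900) → end (x,ẋ)=(0.319203, 0.578116)
phase 2: p=0.4750, T=0.279, ωT=0.911047, cosh=1.444514, sinh=1.042410; start (x,ẋ)=(0.319203, 0.578116) → end (x,ẋ)=(0.434500, 0.304780)
phase 3: p=0.5472, T=0.655, ωT=2.138837, cosh=4.303675, sinh=4.185883; start (x,ẋ)=(0.434500, 0.304780) → end (x,ẋ)=(0.452871, -0.228773)

x = 0.4529, ẋ = -0.2288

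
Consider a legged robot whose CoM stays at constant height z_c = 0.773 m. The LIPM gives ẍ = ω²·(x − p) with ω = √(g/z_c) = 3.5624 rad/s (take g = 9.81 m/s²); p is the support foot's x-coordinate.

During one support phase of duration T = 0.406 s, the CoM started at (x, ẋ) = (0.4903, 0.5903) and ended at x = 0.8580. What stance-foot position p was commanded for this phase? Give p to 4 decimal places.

p = 0.4619

ωT = 3.5624·0.406 = 1.446334; cosh(ωT) = 2.241474, sinh(ωT) = 2.006042
x(T) = p + (x₀−p)·cosh(ωT) + (ẋ₀/ω)·sinh(ωT) ⇒ p·(1 − cosh) = x(T) − x₀·cosh − (ẋ₀/ω)·sinh
numerator   = 0.8580 − (0.4903)·2.241474 − (0.5903/3.5624)·2.006042 = -0.573402
denominator = 1 − 2.241474 = -1.241474
p = -0.573402 / -1.241474 = 0.4619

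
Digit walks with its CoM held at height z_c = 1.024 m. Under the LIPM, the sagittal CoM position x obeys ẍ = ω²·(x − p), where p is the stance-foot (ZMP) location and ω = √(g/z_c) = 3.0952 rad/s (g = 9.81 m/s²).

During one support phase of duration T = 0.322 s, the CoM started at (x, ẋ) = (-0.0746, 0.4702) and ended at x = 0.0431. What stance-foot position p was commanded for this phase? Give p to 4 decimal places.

ωT = 3.0952·0.322 = 0.996654; cosh(ωT) = 1.539158, sinh(ωT) = 1.170045
x(T) = p + (x₀−p)·cosh(ωT) + (ẋ₀/ω)·sinh(ωT) ⇒ p·(1 − cosh) = x(T) − x₀·cosh − (ẋ₀/ω)·sinh
numerator   = 0.0431 − (-0.0746)·1.539158 − (0.4702/3.0952)·1.170045 = -0.019824
denominator = 1 − 1.539158 = -0.539158
p = -0.019824 / -0.539158 = 0.0368

p = 0.0368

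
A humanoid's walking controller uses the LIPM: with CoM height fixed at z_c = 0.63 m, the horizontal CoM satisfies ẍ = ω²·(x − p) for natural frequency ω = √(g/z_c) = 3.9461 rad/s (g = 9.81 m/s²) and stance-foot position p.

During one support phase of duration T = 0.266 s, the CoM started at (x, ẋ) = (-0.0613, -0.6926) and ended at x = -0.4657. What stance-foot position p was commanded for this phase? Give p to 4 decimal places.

p = 0.2444

ωT = 3.9461·0.266 = 1.049663; cosh(ωT) = 1.603371, sinh(ωT) = 1.253316
x(T) = p + (x₀−p)·cosh(ωT) + (ẋ₀/ω)·sinh(ωT) ⇒ p·(1 − cosh) = x(T) − x₀·cosh − (ẋ₀/ω)·sinh
numerator   = -0.4657 − (-0.0613)·1.603371 − (-0.6926/3.9461)·1.253316 = -0.147438
denominator = 1 − 1.603371 = -0.603371
p = -0.147438 / -0.603371 = 0.2444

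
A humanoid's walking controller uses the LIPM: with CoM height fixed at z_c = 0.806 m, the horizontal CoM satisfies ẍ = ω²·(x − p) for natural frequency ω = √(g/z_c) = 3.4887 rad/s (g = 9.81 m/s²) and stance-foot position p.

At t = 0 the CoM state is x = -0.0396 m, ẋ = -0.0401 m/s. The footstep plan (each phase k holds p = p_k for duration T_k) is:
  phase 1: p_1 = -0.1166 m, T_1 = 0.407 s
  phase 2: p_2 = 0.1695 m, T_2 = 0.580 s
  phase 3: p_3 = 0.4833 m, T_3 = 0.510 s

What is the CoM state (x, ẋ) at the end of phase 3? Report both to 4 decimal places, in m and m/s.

phase 1: p=-0.1166, T=0.407, ωT=1.419901, cosh=2.189224, sinh=1.947486; start (x,ẋ)=(-0.039600, -0.040100) → end (x,ẋ)=(0.029585, 0.435365)
phase 2: p=0.1695, T=0.580, ωT=2.023446, cosh=3.848273, sinh=3.716074; start (x,ẋ)=(0.029585, 0.435365) → end (x,ẋ)=(0.094810, -0.138487)
phase 3: p=0.4833, T=0.510, ωT=1.779237, cosh=3.047050, sinh=2.878283; start (x,ẋ)=(0.094810, -0.138487) → end (x,ẋ)=(-0.814704, -4.322985)

x = -0.8147, ẋ = -4.3230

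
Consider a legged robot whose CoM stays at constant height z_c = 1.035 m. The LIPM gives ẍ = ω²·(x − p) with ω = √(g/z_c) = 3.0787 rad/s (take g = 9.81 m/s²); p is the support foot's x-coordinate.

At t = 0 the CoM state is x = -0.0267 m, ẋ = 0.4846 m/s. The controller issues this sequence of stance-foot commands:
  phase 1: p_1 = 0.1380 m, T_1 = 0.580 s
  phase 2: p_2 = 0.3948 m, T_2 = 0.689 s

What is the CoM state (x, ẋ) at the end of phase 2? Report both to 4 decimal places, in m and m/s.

x = -0.8763, ẋ = -3.7987

phase 1: p=0.1380, T=0.580, ωT=1.785646, cosh=3.065560, sinh=2.897871; start (x,ẋ)=(-0.026700, 0.484600) → end (x,ẋ)=(0.089239, 0.016170)
phase 2: p=0.3948, T=0.689, ωT=2.121224, cosh=4.230614, sinh=4.110729; start (x,ẋ)=(0.089239, 0.016170) → end (x,ẋ)=(-0.876319, -3.798678)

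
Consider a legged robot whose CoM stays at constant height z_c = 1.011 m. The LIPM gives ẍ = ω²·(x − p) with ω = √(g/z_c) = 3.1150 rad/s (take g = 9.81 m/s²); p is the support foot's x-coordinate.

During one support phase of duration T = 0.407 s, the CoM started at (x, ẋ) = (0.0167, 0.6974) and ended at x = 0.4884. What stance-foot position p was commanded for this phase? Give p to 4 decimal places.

ωT = 3.1150·0.407 = 1.267805; cosh(ωT) = 1.917247, sinh(ωT) = 1.635798
x(T) = p + (x₀−p)·cosh(ωT) + (ẋ₀/ω)·sinh(ωT) ⇒ p·(1 − cosh) = x(T) − x₀·cosh − (ẋ₀/ω)·sinh
numerator   = 0.4884 − (0.0167)·1.917247 − (0.6974/3.1150)·1.635798 = 0.090152
denominator = 1 − 1.917247 = -0.917247
p = 0.090152 / -0.917247 = -0.0983

p = -0.0983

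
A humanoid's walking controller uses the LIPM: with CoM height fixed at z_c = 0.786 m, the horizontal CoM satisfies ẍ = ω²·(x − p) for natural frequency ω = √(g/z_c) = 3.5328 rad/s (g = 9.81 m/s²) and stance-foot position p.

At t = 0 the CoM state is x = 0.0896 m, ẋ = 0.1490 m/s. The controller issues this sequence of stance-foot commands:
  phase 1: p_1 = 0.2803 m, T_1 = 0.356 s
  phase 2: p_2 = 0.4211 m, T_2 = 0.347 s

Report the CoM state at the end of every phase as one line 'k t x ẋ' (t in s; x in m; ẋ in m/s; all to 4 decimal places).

phase 1: p=0.2803, T=0.356, ωT=1.257677, cosh=1.900777, sinh=1.616463; start (x,ẋ)=(0.089600, 0.149000) → end (x,ẋ)=(-0.014002, -0.805804)
phase 2: p=0.4211, T=0.347, ωT=1.225882, cosh=1.850334, sinh=1.556835; start (x,ẋ)=(-0.014002, -0.805804) → end (x,ẋ)=(-0.739086, -3.884060)

1 0.3560 -0.0140 -0.8058
2 0.7030 -0.7391 -3.8841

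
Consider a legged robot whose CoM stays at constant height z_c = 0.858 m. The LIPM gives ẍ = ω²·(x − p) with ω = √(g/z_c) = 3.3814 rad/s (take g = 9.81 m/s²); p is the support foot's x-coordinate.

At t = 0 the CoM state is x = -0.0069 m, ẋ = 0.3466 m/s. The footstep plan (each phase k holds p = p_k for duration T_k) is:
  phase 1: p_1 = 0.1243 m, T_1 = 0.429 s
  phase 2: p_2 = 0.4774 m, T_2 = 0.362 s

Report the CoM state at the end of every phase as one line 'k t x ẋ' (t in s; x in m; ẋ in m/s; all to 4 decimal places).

1 0.4290 0.0357 -0.1143
2 0.7910 -0.3912 -2.5315

phase 1: p=0.1243, T=0.429, ωT=1.450621, cosh=2.250093, sinh=2.015668; start (x,ẋ)=(-0.006900, 0.346600) → end (x,ẋ)=(0.035698, -0.114348)
phase 2: p=0.4774, T=0.362, ωT=1.224067, cosh=1.847511, sinh=1.553479; start (x,ẋ)=(0.035698, -0.114348) → end (x,ẋ)=(-0.391184, -2.531493)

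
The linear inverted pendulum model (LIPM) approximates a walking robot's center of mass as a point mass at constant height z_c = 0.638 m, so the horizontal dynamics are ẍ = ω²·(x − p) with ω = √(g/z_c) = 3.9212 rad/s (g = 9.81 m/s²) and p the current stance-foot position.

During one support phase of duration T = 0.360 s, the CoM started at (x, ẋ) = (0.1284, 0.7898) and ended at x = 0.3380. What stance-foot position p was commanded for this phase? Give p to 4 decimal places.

p = 0.2810

ωT = 3.9212·0.360 = 1.411632; cosh(ωT) = 2.173195, sinh(ωT) = 1.929450
x(T) = p + (x₀−p)·cosh(ωT) + (ẋ₀/ω)·sinh(ωT) ⇒ p·(1 − cosh) = x(T) − x₀·cosh − (ẋ₀/ω)·sinh
numerator   = 0.3380 − (0.1284)·2.173195 − (0.7898/3.9212)·1.929450 = -0.329664
denominator = 1 − 2.173195 = -1.173195
p = -0.329664 / -1.173195 = 0.2810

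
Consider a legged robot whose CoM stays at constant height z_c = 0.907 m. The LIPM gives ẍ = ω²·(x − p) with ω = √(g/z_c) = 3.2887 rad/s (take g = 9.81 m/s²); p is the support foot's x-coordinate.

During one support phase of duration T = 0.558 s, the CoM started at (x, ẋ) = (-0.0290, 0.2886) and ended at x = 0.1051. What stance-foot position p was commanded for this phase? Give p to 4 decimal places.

p = 0.0315

ωT = 3.2887·0.558 = 1.835095; cosh(ωT) = 3.212663, sinh(ωT) = 3.053064
x(T) = p + (x₀−p)·cosh(ωT) + (ẋ₀/ω)·sinh(ωT) ⇒ p·(1 − cosh) = x(T) − x₀·cosh − (ẋ₀/ω)·sinh
numerator   = 0.1051 − (-0.0290)·3.212663 − (0.2886/3.2887)·3.053064 = -0.069655
denominator = 1 − 3.212663 = -2.212663
p = -0.069655 / -2.212663 = 0.0315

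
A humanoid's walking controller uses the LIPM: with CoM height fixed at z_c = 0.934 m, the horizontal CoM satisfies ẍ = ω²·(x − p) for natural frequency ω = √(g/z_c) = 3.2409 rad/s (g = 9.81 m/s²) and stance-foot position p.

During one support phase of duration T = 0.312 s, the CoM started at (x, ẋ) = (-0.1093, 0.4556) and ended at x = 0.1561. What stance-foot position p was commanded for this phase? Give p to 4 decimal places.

p = -0.2850

ωT = 3.2409·0.312 = 1.011161; cosh(ωT) = 1.556293, sinh(ωT) = 1.192497
x(T) = p + (x₀−p)·cosh(ωT) + (ẋ₀/ω)·sinh(ωT) ⇒ p·(1 − cosh) = x(T) − x₀·cosh − (ẋ₀/ω)·sinh
numerator   = 0.1561 − (-0.1093)·1.556293 − (0.4556/3.2409)·1.192497 = 0.158564
denominator = 1 − 1.556293 = -0.556293
p = 0.158564 / -0.556293 = -0.2850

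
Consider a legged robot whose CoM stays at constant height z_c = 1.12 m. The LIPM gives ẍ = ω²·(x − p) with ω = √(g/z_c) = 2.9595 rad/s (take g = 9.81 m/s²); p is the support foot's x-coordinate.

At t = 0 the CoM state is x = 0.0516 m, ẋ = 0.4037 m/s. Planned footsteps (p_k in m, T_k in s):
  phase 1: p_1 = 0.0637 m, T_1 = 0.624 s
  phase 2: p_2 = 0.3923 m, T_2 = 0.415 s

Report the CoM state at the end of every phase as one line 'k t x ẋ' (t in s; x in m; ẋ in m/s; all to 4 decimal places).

1 0.6240 0.4460 1.2007
2 1.0390 1.1252 2.4741

phase 1: p=0.0637, T=0.624, ωT=1.846728, cosh=3.248398, sinh=3.090646; start (x,ẋ)=(0.051600, 0.403700) → end (x,ẋ)=(0.445984, 1.200703)
phase 2: p=0.3923, T=0.415, ωT=1.228192, cosh=1.853936, sinh=1.561115; start (x,ẋ)=(0.445984, 1.200703) → end (x,ẋ)=(1.125188, 2.474051)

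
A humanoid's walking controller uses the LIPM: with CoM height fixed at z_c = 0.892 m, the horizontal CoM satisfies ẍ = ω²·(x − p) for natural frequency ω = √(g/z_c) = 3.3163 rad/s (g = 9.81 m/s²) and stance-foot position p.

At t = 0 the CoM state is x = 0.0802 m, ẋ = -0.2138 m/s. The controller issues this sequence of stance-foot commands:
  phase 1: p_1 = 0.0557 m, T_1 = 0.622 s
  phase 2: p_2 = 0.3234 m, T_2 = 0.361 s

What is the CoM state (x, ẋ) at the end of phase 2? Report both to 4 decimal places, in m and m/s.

x = -0.6790, ẋ = -3.0675

phase 1: p=0.0557, T=0.622, ωT=2.062739, cosh=3.997296, sinh=3.870190; start (x,ẋ)=(0.080200, -0.213800) → end (x,ẋ)=(-0.095875, -0.540171)
phase 2: p=0.3234, T=0.361, ωT=1.197184, cosh=1.806413, sinh=1.504369; start (x,ẋ)=(-0.095875, -0.540171) → end (x,ẋ)=(-0.679021, -3.067511)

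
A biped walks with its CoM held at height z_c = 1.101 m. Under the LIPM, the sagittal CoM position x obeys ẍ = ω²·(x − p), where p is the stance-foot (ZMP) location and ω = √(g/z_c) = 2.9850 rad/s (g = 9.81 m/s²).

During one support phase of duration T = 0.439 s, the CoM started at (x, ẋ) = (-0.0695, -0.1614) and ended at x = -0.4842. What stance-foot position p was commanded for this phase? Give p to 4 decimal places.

p = 0.2559

ωT = 2.9850·0.439 = 1.310415; cosh(ωT) = 1.988710, sinh(ωT) = 1.719002
x(T) = p + (x₀−p)·cosh(ωT) + (ẋ₀/ω)·sinh(ωT) ⇒ p·(1 − cosh) = x(T) − x₀·cosh − (ẋ₀/ω)·sinh
numerator   = -0.4842 − (-0.0695)·1.988710 − (-0.1614/2.9850)·1.719002 = -0.253038
denominator = 1 − 1.988710 = -0.988710
p = -0.253038 / -0.988710 = 0.2559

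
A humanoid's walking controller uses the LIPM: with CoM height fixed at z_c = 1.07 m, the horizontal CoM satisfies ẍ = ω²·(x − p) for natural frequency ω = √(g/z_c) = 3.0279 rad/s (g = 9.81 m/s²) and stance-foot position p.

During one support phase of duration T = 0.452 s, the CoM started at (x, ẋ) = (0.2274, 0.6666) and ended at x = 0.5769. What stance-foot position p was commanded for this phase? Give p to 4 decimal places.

ωT = 3.0279·0.452 = 1.368611; cosh(ωT) = 2.092174, sinh(ωT) = 1.837714
x(T) = p + (x₀−p)·cosh(ωT) + (ẋ₀/ω)·sinh(ωT) ⇒ p·(1 − cosh) = x(T) − x₀·cosh − (ẋ₀/ω)·sinh
numerator   = 0.5769 − (0.2274)·2.092174 − (0.6666/3.0279)·1.837714 = -0.303438
denominator = 1 − 2.092174 = -1.092174
p = -0.303438 / -1.092174 = 0.2778

p = 0.2778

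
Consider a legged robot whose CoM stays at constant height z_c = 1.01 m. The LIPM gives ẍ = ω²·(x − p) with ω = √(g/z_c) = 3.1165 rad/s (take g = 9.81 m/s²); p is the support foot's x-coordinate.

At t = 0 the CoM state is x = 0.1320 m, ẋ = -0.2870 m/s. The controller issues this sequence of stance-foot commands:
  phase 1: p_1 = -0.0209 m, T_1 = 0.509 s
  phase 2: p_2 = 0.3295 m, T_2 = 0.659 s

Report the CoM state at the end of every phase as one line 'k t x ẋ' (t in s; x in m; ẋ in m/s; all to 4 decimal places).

1 0.5090 0.1527 0.3848
2 1.1680 0.1024 -0.5877

phase 1: p=-0.0209, T=0.509, ωT=1.586298, cosh=2.545157, sinh=2.340475; start (x,ẋ)=(0.132000, -0.287000) → end (x,ẋ)=(0.152719, 0.384806)
phase 2: p=0.3295, T=0.659, ωT=2.053774, cosh=3.962759, sinh=3.834509; start (x,ẋ)=(0.152719, 0.384806) → end (x,ẋ)=(0.102421, -0.587682)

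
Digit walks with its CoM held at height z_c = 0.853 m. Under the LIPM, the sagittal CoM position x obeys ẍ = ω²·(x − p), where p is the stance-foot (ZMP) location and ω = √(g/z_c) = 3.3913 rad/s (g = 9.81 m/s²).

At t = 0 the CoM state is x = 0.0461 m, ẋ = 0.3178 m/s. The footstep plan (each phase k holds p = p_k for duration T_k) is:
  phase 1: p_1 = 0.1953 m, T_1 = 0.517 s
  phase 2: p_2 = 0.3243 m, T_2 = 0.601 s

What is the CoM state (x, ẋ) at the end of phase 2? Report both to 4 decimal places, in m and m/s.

x = -1.4117, ẋ = -5.8116

phase 1: p=0.1953, T=0.517, ωT=1.753302, cosh=2.973419, sinh=2.800218; start (x,ẋ)=(0.046100, 0.317800) → end (x,ẋ)=(0.014075, -0.471907)
phase 2: p=0.3243, T=0.601, ωT=2.038171, cosh=3.903412, sinh=3.773146; start (x,ẋ)=(0.014075, -0.471907) → end (x,ẋ)=(-1.411677, -5.811642)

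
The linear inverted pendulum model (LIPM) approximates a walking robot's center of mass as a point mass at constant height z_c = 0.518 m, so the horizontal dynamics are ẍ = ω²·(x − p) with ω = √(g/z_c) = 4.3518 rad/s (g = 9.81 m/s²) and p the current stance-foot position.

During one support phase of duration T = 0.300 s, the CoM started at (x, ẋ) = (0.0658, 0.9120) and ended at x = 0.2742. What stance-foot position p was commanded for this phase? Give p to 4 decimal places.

ωT = 4.3518·0.300 = 1.305540; cosh(ωT) = 1.980354, sinh(ωT) = 1.709327
x(T) = p + (x₀−p)·cosh(ωT) + (ẋ₀/ω)·sinh(ωT) ⇒ p·(1 − cosh) = x(T) − x₀·cosh − (ẋ₀/ω)·sinh
numerator   = 0.2742 − (0.0658)·1.980354 − (0.9120/4.3518)·1.709327 = -0.214328
denominator = 1 − 1.980354 = -0.980354
p = -0.214328 / -0.980354 = 0.2186

p = 0.2186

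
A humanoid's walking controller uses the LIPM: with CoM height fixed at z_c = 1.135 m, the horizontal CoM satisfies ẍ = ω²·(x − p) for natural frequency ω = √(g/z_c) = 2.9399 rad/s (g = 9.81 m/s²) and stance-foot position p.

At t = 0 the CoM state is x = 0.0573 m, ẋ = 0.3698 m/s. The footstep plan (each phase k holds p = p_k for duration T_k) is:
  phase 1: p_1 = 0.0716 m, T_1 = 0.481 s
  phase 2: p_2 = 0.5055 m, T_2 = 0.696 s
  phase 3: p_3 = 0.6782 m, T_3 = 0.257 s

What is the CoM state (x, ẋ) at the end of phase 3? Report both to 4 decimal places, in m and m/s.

x = 0.6424, ẋ = 0.2167

phase 1: p=0.0716, T=0.481, ωT=1.414092, cosh=2.177948, sinh=1.934802; start (x,ẋ)=(0.057300, 0.369800) → end (x,ẋ)=(0.283827, 0.724065)
phase 2: p=0.5055, T=0.696, ωT=2.046170, cosh=3.933719, sinh=3.804491; start (x,ẋ)=(0.283827, 0.724065) → end (x,ẋ)=(0.570507, 0.368901)
phase 3: p=0.6782, T=0.257, ωT=0.755554, cosh=1.299271, sinh=0.829521; start (x,ẋ)=(0.570507, 0.368901) → end (x,ẋ)=(0.642366, 0.216670)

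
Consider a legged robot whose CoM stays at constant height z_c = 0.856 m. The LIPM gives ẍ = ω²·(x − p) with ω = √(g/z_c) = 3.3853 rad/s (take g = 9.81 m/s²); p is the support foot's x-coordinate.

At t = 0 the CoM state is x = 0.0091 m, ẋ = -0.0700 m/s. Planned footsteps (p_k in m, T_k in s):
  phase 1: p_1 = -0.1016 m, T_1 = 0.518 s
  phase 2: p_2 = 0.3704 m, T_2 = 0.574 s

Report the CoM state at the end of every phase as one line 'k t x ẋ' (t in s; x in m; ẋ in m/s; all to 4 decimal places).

1 0.5180 0.1697 0.8415
2 1.0920 0.5054 0.6750

phase 1: p=-0.1016, T=0.518, ωT=1.753585, cosh=2.974212, sinh=2.801060; start (x,ẋ)=(0.009100, -0.070000) → end (x,ẋ)=(0.169726, 0.841510)
phase 2: p=0.3704, T=0.574, ωT=1.943162, cosh=3.562021, sinh=3.418770; start (x,ẋ)=(0.169726, 0.841510) → end (x,ẋ)=(0.505425, 0.674963)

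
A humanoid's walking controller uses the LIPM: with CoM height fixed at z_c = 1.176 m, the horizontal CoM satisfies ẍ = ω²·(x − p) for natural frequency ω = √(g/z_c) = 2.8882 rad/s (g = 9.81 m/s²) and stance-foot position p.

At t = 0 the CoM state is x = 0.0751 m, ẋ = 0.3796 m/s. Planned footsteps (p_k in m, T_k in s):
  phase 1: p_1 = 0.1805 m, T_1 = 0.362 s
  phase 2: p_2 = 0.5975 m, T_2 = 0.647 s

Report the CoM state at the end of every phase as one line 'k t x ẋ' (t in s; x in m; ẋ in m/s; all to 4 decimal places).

1 0.3620 0.1759 0.2272
2 1.0090 -0.5522 -3.0975

phase 1: p=0.1805, T=0.362, ωT=1.045528, cosh=1.598204, sinh=1.246698; start (x,ẋ)=(0.075100, 0.379600) → end (x,ẋ)=(0.175904, 0.227163)
phase 2: p=0.5975, T=0.647, ωT=1.868665, cosh=3.316986, sinh=3.162657; start (x,ẋ)=(0.175904, 0.227163) → end (x,ẋ)=(-0.552177, -3.097519)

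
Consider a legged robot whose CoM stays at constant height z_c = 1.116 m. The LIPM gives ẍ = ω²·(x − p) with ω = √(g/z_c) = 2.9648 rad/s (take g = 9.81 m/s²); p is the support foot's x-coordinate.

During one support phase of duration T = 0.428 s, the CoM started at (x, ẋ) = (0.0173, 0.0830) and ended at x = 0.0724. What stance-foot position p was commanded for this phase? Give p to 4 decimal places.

p = 0.0072

ωT = 2.9648·0.428 = 1.268934; cosh(ωT) = 1.919096, sinh(ωT) = 1.637965
x(T) = p + (x₀−p)·cosh(ωT) + (ẋ₀/ω)·sinh(ωT) ⇒ p·(1 − cosh) = x(T) − x₀·cosh − (ẋ₀/ω)·sinh
numerator   = 0.0724 − (0.0173)·1.919096 − (0.0830/2.9648)·1.637965 = -0.006655
denominator = 1 − 1.919096 = -0.919096
p = -0.006655 / -0.919096 = 0.0072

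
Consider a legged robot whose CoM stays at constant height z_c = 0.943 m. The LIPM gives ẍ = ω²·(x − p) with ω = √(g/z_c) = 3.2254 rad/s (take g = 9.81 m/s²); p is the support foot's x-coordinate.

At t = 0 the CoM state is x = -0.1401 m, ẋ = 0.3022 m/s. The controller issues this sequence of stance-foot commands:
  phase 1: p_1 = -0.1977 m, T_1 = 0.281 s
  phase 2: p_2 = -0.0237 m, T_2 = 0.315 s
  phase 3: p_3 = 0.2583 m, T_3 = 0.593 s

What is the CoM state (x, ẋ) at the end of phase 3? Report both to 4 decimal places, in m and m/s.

x = 1.1525, ẋ = 3.0511

phase 1: p=-0.1977, T=0.281, ωT=0.906337, cosh=1.439621, sinh=1.035619; start (x,ẋ)=(-0.140100, 0.302200) → end (x,ẋ)=(-0.017747, 0.627454)
phase 2: p=-0.0237, T=0.315, ωT=1.016001, cosh=1.562083, sinh=1.200044; start (x,ẋ)=(-0.017747, 0.627454) → end (x,ẋ)=(0.219050, 1.003178)
phase 3: p=0.2583, T=0.593, ωT=1.912662, cosh=3.459389, sinh=3.311702; start (x,ẋ)=(0.219050, 1.003178) → end (x,ẋ)=(1.152540, 3.051134)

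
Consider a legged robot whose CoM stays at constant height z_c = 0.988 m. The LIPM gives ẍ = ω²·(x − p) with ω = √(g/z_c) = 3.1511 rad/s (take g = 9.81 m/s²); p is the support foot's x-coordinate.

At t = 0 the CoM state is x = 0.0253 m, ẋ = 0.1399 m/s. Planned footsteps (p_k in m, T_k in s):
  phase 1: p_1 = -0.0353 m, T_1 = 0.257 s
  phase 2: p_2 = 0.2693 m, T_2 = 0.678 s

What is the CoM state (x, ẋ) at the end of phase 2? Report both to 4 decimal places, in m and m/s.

x = -0.0388, ẋ = -0.8603

phase 1: p=-0.0353, T=0.257, ωT=0.809833, cosh=1.346232, sinh=0.901300; start (x,ẋ)=(0.025300, 0.139900) → end (x,ẋ)=(0.086297, 0.360447)
phase 2: p=0.2693, T=0.678, ωT=2.136446, cosh=4.293678, sinh=4.175604; start (x,ẋ)=(0.086297, 0.360447) → end (x,ẋ)=(-0.038819, -0.860265)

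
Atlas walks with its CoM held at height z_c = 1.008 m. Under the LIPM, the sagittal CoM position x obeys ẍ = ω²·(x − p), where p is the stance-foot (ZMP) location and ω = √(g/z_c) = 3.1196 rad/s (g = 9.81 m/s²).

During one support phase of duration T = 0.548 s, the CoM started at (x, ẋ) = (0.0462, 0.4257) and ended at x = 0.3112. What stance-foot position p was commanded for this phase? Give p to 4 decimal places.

p = 0.1000

ωT = 3.1196·0.548 = 1.709541; cosh(ωT) = 2.853686, sinh(ωT) = 2.672737
x(T) = p + (x₀−p)·cosh(ωT) + (ẋ₀/ω)·sinh(ωT) ⇒ p·(1 − cosh) = x(T) − x₀·cosh − (ẋ₀/ω)·sinh
numerator   = 0.3112 − (0.0462)·2.853686 − (0.4257/3.1196)·2.672737 = -0.185361
denominator = 1 − 2.853686 = -1.853686
p = -0.185361 / -1.853686 = 0.1000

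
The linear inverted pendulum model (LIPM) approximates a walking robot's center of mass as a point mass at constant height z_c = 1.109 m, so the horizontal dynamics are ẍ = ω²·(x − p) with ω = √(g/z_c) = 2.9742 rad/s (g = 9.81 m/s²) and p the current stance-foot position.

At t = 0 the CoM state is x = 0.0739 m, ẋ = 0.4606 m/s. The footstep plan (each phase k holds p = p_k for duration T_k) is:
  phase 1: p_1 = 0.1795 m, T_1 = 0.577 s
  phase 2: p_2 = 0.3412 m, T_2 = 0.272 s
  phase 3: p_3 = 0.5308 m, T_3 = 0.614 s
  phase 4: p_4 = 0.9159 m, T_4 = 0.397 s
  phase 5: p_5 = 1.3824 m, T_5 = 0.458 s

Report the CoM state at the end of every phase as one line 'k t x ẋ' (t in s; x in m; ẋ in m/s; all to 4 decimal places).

1 0.5770 0.2931 0.4772
2 0.8490 0.4209 0.5133
3 1.4630 0.7028 0.6467
4 1.8600 0.8568 0.2175
5 2.3180 0.4224 -2.3992

phase 1: p=0.1795, T=0.577, ωT=1.716113, cosh=2.871315, sinh=2.691551; start (x,ẋ)=(0.073900, 0.460600) → end (x,ẋ)=(0.293117, 0.477177)
phase 2: p=0.3412, T=0.272, ωT=0.808982, cosh=1.345466, sinh=0.900155; start (x,ẋ)=(0.293117, 0.477177) → end (x,ẋ)=(0.420925, 0.513295)
phase 3: p=0.5308, T=0.614, ωT=1.826159, cosh=3.185509, sinh=3.024478; start (x,ẋ)=(0.420925, 0.513295) → end (x,ẋ)=(0.702766, 0.646741)
phase 4: p=0.9159, T=0.397, ωT=1.180757, cosh=1.781943, sinh=1.474897; start (x,ẋ)=(0.702766, 0.646741) → end (x,ẋ)=(0.856824, 0.217513)
phase 5: p=1.3824, T=0.458, ωT=1.362184, cosh=2.080406, sinh=1.824305; start (x,ẋ)=(0.856824, 0.217513) → end (x,ẋ)=(0.422406, -2.399180)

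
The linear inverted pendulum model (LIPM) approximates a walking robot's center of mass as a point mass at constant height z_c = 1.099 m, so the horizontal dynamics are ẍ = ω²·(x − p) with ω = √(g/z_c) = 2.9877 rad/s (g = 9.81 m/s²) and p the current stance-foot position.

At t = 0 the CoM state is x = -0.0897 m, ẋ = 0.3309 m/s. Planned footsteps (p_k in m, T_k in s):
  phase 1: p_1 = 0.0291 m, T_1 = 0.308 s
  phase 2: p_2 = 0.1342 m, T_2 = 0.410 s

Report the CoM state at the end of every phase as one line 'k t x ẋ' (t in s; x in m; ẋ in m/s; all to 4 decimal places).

1 0.3080 -0.0267 0.1065
2 0.7180 -0.1079 -0.5509

phase 1: p=0.0291, T=0.308, ωT=0.920212, cosh=1.454128, sinh=1.055693; start (x,ẋ)=(-0.089700, 0.330900) → end (x,ẋ)=(-0.026728, 0.106464)
phase 2: p=0.1342, T=0.410, ωT=1.224957, cosh=1.848895, sinh=1.555125; start (x,ẋ)=(-0.026728, 0.106464) → end (x,ẋ)=(-0.107923, -0.550870)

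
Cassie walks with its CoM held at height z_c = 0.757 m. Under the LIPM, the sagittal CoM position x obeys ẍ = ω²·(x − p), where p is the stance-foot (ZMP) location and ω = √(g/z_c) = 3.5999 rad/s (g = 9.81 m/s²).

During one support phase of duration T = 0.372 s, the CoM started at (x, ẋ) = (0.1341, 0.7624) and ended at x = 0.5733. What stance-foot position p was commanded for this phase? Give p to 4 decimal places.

ωT = 3.5999·0.372 = 1.339163; cosh(ωT) = 2.038956, sinh(ωT) = 1.776891
x(T) = p + (x₀−p)·cosh(ωT) + (ẋ₀/ω)·sinh(ωT) ⇒ p·(1 − cosh) = x(T) − x₀·cosh − (ẋ₀/ω)·sinh
numerator   = 0.5733 − (0.1341)·2.038956 − (0.7624/3.5999)·1.776891 = -0.076441
denominator = 1 − 2.038956 = -1.038956
p = -0.076441 / -1.038956 = 0.0736

p = 0.0736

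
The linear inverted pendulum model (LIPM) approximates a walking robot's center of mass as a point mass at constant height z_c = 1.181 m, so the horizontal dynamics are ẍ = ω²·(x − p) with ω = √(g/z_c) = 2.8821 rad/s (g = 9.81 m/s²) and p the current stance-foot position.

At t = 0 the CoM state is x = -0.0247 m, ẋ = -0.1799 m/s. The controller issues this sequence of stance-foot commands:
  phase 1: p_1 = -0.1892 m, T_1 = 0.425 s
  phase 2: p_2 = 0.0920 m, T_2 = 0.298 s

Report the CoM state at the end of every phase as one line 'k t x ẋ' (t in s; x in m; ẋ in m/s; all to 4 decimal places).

phase 1: p=-0.1892, T=0.425, ωT=1.224892, cosh=1.848795, sinh=1.555005; start (x,ẋ)=(-0.024700, -0.179900) → end (x,ẋ)=(0.017864, 0.404638)
phase 2: p=0.0920, T=0.298, ωT=0.858866, cosh=1.392062, sinh=0.968420; start (x,ẋ)=(0.017864, 0.404638) → end (x,ẋ)=(0.124761, 0.356361)

1 0.4250 0.0179 0.4046
2 0.7230 0.1248 0.3564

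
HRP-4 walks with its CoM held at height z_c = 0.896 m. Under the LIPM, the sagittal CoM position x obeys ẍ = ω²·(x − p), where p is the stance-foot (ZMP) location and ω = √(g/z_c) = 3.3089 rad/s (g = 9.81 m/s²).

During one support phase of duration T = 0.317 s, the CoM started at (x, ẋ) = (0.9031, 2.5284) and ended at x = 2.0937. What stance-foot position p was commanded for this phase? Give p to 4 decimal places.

p = 0.5150

ωT = 3.3089·0.317 = 1.048921; cosh(ωT) = 1.602443, sinh(ωT) = 1.252127
x(T) = p + (x₀−p)·cosh(ωT) + (ẋ₀/ω)·sinh(ωT) ⇒ p·(1 − cosh) = x(T) − x₀·cosh − (ẋ₀/ω)·sinh
numerator   = 2.0937 − (0.9031)·1.602443 − (2.5284/3.3089)·1.252127 = -0.310243
denominator = 1 − 1.602443 = -0.602443
p = -0.310243 / -0.602443 = 0.5150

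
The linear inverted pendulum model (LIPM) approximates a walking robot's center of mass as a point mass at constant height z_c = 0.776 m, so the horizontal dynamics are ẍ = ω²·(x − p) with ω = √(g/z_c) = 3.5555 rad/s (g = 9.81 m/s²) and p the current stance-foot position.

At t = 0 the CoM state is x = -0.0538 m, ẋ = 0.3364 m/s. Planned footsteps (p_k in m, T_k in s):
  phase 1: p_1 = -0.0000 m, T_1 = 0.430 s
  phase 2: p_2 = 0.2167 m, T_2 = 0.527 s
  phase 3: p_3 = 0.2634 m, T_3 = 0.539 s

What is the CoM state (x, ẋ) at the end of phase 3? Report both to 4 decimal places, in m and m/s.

phase 1: p=-0.0000, T=0.430, ωT=1.528865, cosh=2.414860, sinh=2.198078; start (x,ẋ)=(-0.053800, 0.336400) → end (x,ẋ)=(0.078049, 0.391897)
phase 2: p=0.2167, T=0.527, ωT=1.873749, cosh=3.333105, sinh=3.179558; start (x,ẋ)=(0.078049, 0.391897) → end (x,ẋ)=(0.105023, -0.261198)
phase 3: p=0.2634, T=0.539, ωT=1.916415, cosh=3.471840, sinh=3.324706; start (x,ẋ)=(0.105023, -0.261198) → end (x,ẋ)=(-0.530701, -2.779006)

x = -0.5307, ẋ = -2.7790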